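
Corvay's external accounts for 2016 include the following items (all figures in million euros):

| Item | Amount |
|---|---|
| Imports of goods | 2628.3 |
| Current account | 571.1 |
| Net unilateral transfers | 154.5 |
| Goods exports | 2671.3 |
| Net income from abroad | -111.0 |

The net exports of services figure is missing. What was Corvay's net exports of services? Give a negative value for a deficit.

Current account = goods balance + services balance + net primary income + net secondary income
Sum of the known components = 86.5
Net exports of services = CA - (known components) = 571.1 - 86.5 = 484.6

484.6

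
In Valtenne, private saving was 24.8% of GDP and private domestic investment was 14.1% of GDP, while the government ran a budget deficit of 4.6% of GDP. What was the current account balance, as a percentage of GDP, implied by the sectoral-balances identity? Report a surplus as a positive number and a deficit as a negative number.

6.1

By the sectoral-balances identity, CA = (S_private - I) + (T - G).
Private balance = 24.8 - 14.1 = 10.7
Government balance (T - G) = -4.6
CA = 10.7 + (-4.6) = 6.1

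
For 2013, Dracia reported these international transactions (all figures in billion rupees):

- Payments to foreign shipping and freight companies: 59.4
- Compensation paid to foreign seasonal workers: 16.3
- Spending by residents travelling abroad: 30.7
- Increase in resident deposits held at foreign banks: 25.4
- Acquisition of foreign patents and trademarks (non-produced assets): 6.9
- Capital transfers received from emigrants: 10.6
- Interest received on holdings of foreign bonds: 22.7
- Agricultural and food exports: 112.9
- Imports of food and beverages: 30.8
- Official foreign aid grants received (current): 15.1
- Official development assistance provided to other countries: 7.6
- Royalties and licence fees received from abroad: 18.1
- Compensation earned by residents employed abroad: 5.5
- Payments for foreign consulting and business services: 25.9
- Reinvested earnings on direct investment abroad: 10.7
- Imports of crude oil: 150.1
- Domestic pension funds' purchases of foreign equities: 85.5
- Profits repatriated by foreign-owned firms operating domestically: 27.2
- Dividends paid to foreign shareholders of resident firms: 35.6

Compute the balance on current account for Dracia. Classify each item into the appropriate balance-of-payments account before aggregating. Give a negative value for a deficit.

-198.6

Goods: -30.8 - 150.1 + 112.9 = -68.0
Services: -59.4 - 30.7 + 18.1 - 25.9 = -97.9
Primary income: 5.5 + 10.7 - 16.3 + 22.7 - 27.2 - 35.6 = -40.2
Secondary income: -7.6 + 15.1 = 7.5
Current account = (-68.0) + (-97.9) + (-40.2) + 7.5 = -198.6
(Excluded from the current account — financial account: increase in resident deposits held at foreign banks 25.4, domestic pension funds' purchases of foreign equities 85.5; capital account: acquisition of foreign patents and trademarks (non-produced assets) 6.9, capital transfers received from emigrants 10.6.)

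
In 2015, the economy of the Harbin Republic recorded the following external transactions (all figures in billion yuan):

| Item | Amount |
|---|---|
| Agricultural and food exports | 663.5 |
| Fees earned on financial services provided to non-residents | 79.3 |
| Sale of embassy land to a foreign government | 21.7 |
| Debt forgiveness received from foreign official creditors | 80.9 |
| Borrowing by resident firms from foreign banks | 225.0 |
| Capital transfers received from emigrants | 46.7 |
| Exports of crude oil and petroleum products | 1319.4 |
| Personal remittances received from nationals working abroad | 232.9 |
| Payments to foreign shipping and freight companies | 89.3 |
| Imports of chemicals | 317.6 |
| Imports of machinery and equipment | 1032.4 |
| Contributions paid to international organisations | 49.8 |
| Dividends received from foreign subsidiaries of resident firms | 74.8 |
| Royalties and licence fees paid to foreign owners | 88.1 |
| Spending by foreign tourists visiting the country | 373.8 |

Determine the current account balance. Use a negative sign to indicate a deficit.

1166.5

Goods: -317.6 - 1032.4 + 1319.4 + 663.5 = 632.9
Services: -88.1 + 79.3 + 373.8 - 89.3 = 275.7
Primary income: 74.8
Secondary income: 232.9 - 49.8 = 183.1
Current account = 632.9 + 275.7 + 74.8 + 183.1 = 1166.5
(Excluded from the current account — capital account: sale of embassy land to a foreign government 21.7, debt forgiveness received from foreign official creditors 80.9, capital transfers received from emigrants 46.7; financial account: borrowing by resident firms from foreign banks 225.0.)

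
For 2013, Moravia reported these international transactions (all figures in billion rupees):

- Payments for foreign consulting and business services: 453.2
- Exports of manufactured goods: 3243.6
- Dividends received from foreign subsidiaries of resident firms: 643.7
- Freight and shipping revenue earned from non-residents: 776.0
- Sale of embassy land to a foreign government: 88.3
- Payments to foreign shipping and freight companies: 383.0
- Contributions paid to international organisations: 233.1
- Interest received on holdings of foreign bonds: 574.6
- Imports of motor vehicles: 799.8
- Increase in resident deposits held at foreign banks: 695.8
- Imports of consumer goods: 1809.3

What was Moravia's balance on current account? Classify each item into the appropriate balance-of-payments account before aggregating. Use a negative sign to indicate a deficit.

Goods: -799.8 - 1809.3 + 3243.6 = 634.5
Services: -383.0 + 776.0 - 453.2 = -60.2
Primary income: 574.6 + 643.7 = 1218.3
Secondary income: -233.1
Current account = 634.5 + (-60.2) + 1218.3 + (-233.1) = 1559.5
(Excluded from the current account — capital account: sale of embassy land to a foreign government 88.3; financial account: increase in resident deposits held at foreign banks 695.8.)

1559.5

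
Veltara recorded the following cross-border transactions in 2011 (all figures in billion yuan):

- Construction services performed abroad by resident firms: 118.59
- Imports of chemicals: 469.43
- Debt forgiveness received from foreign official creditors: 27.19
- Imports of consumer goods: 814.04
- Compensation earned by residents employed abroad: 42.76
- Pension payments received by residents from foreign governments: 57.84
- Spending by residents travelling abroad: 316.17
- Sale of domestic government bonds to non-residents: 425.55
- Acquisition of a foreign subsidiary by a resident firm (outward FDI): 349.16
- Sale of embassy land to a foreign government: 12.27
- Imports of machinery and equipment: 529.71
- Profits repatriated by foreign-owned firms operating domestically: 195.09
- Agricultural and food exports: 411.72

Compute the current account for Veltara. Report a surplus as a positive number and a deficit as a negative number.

Goods: 411.72 - 469.43 - 529.71 - 814.04 = -1401.46
Services: -316.17 + 118.59 = -197.58
Primary income: 42.76 - 195.09 = -152.33
Secondary income: 57.84
Current account = (-1401.46) + (-197.58) + (-152.33) + 57.84 = -1693.53
(Excluded from the current account — capital account: debt forgiveness received from foreign official creditors 27.19, sale of embassy land to a foreign government 12.27; financial account: sale of domestic government bonds to non-residents 425.55, acquisition of a foreign subsidiary by a resident firm (outward FDI) 349.16.)

-1693.53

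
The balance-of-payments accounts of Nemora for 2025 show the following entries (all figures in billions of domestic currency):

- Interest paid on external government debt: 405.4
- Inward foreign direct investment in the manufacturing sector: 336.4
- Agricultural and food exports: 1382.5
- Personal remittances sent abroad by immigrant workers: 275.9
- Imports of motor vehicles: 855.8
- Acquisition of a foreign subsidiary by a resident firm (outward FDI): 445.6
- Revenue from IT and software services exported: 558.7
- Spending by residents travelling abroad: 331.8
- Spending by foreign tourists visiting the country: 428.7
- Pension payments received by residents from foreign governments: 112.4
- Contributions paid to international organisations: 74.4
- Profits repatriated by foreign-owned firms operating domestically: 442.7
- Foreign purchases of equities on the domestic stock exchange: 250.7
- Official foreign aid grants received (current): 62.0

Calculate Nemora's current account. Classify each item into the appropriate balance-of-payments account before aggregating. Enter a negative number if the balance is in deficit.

Goods: 1382.5 - 855.8 = 526.7
Services: 428.7 - 331.8 + 558.7 = 655.6
Primary income: -442.7 - 405.4 = -848.1
Secondary income: 112.4 + 62.0 - 74.4 - 275.9 = -175.9
Current account = 526.7 + 655.6 + (-848.1) + (-175.9) = 158.3
(Excluded from the current account — financial account: inward foreign direct investment in the manufacturing sector 336.4, acquisition of a foreign subsidiary by a resident firm (outward FDI) 445.6, foreign purchases of equities on the domestic stock exchange 250.7.)

158.3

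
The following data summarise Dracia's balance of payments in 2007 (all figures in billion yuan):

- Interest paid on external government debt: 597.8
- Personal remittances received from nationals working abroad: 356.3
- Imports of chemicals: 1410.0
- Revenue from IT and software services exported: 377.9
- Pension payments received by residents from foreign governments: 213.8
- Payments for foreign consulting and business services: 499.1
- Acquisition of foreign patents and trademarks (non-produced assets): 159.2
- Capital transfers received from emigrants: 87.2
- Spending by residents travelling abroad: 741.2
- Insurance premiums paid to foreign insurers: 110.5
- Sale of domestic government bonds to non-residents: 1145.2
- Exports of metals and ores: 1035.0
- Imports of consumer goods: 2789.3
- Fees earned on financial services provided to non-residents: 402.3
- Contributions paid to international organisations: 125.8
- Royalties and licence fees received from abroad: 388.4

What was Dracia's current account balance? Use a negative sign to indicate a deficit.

-3500.0

Goods: 1035.0 - 1410.0 - 2789.3 = -3164.3
Services: -499.1 + 402.3 + 388.4 + 377.9 - 110.5 - 741.2 = -182.2
Primary income: -597.8
Secondary income: 356.3 + 213.8 - 125.8 = 444.3
Current account = (-3164.3) + (-182.2) + (-597.8) + 444.3 = -3500.0
(Excluded from the current account — capital account: acquisition of foreign patents and trademarks (non-produced assets) 159.2, capital transfers received from emigrants 87.2; financial account: sale of domestic government bonds to non-residents 1145.2.)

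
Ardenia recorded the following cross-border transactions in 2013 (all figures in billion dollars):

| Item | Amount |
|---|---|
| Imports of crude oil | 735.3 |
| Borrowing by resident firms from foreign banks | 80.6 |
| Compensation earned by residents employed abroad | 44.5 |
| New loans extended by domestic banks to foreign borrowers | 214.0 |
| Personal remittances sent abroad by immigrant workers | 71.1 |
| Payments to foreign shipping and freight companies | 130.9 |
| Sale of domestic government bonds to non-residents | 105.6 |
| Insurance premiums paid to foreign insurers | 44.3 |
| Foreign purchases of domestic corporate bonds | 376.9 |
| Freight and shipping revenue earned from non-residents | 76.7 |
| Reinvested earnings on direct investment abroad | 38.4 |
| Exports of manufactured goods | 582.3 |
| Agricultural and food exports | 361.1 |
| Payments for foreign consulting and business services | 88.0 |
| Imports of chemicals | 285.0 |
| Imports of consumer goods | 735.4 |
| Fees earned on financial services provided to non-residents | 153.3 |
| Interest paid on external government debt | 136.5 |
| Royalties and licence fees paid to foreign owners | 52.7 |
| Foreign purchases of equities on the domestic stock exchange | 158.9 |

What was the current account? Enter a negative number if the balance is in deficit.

Goods: -735.4 + 582.3 + 361.1 - 285.0 - 735.3 = -812.3
Services: -52.7 + 76.7 + 153.3 - 130.9 - 88.0 - 44.3 = -85.9
Primary income: -136.5 + 44.5 + 38.4 = -53.6
Secondary income: -71.1
Current account = (-812.3) + (-85.9) + (-53.6) + (-71.1) = -1022.9
(Excluded from the current account — financial account: borrowing by resident firms from foreign banks 80.6, new loans extended by domestic banks to foreign borrowers 214.0, sale of domestic government bonds to non-residents 105.6, foreign purchases of domestic corporate bonds 376.9, foreign purchases of equities on the domestic stock exchange 158.9.)

-1022.9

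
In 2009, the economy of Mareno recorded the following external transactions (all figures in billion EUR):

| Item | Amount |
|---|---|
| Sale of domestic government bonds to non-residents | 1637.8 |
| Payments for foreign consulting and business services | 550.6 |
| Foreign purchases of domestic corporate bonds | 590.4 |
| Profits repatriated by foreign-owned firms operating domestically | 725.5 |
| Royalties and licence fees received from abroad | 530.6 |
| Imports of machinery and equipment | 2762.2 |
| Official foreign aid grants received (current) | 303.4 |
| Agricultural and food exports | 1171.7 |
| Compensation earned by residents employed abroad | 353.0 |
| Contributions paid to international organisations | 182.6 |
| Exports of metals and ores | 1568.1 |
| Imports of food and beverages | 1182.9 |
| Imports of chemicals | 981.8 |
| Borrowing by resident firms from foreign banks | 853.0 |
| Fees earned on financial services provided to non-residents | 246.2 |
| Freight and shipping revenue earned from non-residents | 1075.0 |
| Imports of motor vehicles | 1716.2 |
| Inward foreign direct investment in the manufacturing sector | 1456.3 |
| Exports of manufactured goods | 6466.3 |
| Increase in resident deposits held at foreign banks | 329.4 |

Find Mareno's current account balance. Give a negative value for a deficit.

Goods: -1182.9 + 1171.7 + 6466.3 - 981.8 + 1568.1 - 1716.2 - 2762.2 = 2563.0
Services: 246.2 + 530.6 + 1075.0 - 550.6 = 1301.2
Primary income: 353.0 - 725.5 = -372.5
Secondary income: -182.6 + 303.4 = 120.8
Current account = 2563.0 + 1301.2 + (-372.5) + 120.8 = 3612.5
(Excluded from the current account — financial account: sale of domestic government bonds to non-residents 1637.8, foreign purchases of domestic corporate bonds 590.4, borrowing by resident firms from foreign banks 853.0, inward foreign direct investment in the manufacturing sector 1456.3, increase in resident deposits held at foreign banks 329.4.)

3612.5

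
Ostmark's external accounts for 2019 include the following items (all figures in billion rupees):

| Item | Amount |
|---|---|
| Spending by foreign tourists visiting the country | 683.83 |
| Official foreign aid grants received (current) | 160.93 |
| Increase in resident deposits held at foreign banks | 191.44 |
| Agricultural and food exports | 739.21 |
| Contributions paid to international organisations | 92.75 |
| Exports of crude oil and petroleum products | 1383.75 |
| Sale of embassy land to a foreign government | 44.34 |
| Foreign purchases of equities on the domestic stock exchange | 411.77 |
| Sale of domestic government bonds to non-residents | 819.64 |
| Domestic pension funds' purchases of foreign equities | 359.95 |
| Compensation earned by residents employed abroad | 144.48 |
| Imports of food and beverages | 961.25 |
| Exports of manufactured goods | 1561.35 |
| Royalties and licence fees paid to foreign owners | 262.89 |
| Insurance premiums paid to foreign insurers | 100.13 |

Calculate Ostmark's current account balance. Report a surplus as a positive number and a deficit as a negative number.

3256.53

Goods: 1561.35 - 961.25 + 739.21 + 1383.75 = 2723.06
Services: -100.13 + 683.83 - 262.89 = 320.81
Primary income: 144.48
Secondary income: -92.75 + 160.93 = 68.18
Current account = 2723.06 + 320.81 + 144.48 + 68.18 = 3256.53
(Excluded from the current account — financial account: increase in resident deposits held at foreign banks 191.44, foreign purchases of equities on the domestic stock exchange 411.77, sale of domestic government bonds to non-residents 819.64, domestic pension funds' purchases of foreign equities 359.95; capital account: sale of embassy land to a foreign government 44.34.)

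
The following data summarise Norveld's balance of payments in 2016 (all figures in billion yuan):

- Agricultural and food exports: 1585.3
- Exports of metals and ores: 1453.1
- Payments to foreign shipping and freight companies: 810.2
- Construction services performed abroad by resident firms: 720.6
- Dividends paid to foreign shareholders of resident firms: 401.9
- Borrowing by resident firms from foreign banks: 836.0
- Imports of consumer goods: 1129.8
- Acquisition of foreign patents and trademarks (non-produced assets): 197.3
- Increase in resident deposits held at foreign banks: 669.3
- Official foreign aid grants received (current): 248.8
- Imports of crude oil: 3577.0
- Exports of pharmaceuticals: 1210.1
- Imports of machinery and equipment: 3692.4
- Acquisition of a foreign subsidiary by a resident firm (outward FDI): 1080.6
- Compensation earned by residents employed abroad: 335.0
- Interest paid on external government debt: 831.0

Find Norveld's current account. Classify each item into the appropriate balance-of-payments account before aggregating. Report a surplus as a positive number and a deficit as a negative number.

-4889.4

Goods: -3577.0 + 1210.1 - 1129.8 + 1453.1 + 1585.3 - 3692.4 = -4150.7
Services: 720.6 - 810.2 = -89.6
Primary income: 335.0 - 831.0 - 401.9 = -897.9
Secondary income: 248.8
Current account = (-4150.7) + (-89.6) + (-897.9) + 248.8 = -4889.4
(Excluded from the current account — financial account: borrowing by resident firms from foreign banks 836.0, increase in resident deposits held at foreign banks 669.3, acquisition of a foreign subsidiary by a resident firm (outward FDI) 1080.6; capital account: acquisition of foreign patents and trademarks (non-produced assets) 197.3.)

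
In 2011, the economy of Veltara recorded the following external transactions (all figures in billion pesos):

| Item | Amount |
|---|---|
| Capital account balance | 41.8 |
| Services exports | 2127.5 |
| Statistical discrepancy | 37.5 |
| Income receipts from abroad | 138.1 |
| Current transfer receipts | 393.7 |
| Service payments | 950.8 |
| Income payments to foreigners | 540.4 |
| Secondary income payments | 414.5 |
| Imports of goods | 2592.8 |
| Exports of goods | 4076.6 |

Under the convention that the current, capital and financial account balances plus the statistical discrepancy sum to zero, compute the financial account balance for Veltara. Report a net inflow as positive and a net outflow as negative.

Goods balance = 4076.6 - 2592.8 = 1483.8
Services balance = 2127.5 - 950.8 = 1176.7
Trade balance (goods + services) = 1483.8 + 1176.7 = 2660.5
Net primary income = 138.1 - 540.4 = -402.3
Net secondary income = 393.7 - 414.5 = -20.8
Current account = 2660.5 + (-402.3) + (-20.8) = 2237.4
Financial account = -(2237.4 + 41.8 + 37.5) = -2316.7

-2316.7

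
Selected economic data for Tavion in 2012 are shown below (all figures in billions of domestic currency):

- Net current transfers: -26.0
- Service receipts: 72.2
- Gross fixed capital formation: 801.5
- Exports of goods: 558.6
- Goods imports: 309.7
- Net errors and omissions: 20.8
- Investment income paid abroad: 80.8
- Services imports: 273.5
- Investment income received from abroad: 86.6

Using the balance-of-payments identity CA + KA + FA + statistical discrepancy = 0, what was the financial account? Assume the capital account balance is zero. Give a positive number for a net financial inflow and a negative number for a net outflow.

Goods balance = 558.6 - 309.7 = 248.9
Services balance = 72.2 - 273.5 = -201.3
Trade balance (goods + services) = 248.9 + (-201.3) = 47.6
Net primary income = 86.6 - 80.8 = 5.8
Net secondary income = -26.0
Current account = 47.6 + 5.8 + (-26.0) = 27.4
Financial account = -(27.4 + 20.8) = -48.2

-48.2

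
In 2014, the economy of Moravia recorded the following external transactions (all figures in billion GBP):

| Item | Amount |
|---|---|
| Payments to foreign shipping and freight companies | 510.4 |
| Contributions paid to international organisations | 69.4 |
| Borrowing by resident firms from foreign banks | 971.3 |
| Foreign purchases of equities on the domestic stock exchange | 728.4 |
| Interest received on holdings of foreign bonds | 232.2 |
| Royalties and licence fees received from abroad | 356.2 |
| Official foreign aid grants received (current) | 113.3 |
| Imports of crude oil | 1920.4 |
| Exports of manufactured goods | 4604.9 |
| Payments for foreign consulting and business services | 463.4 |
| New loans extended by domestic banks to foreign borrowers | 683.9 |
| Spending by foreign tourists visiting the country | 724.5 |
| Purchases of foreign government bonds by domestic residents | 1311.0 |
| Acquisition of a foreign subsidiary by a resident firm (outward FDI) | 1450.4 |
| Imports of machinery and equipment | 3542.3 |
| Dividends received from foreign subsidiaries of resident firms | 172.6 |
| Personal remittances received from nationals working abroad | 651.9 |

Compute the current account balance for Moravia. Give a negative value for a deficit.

Goods: -1920.4 + 4604.9 - 3542.3 = -857.8
Services: 724.5 - 510.4 + 356.2 - 463.4 = 106.9
Primary income: 232.2 + 172.6 = 404.8
Secondary income: 113.3 + 651.9 - 69.4 = 695.8
Current account = (-857.8) + 106.9 + 404.8 + 695.8 = 349.7
(Excluded from the current account — financial account: borrowing by resident firms from foreign banks 971.3, foreign purchases of equities on the domestic stock exchange 728.4, new loans extended by domestic banks to foreign borrowers 683.9, purchases of foreign government bonds by domestic residents 1311.0, acquisition of a foreign subsidiary by a resident firm (outward FDI) 1450.4.)

349.7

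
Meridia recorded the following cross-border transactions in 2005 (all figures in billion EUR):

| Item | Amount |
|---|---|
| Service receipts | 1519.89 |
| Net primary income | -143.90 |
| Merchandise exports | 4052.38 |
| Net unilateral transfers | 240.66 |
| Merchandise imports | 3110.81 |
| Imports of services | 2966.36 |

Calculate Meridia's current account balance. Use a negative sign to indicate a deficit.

Goods balance = 4052.38 - 3110.81 = 941.57
Services balance = 1519.89 - 2966.36 = -1446.47
Trade balance (goods + services) = 941.57 + (-1446.47) = -504.90
Net primary income = -143.90
Net secondary income = 240.66
Current account = -504.90 + (-143.90) + 240.66 = -408.14

-408.14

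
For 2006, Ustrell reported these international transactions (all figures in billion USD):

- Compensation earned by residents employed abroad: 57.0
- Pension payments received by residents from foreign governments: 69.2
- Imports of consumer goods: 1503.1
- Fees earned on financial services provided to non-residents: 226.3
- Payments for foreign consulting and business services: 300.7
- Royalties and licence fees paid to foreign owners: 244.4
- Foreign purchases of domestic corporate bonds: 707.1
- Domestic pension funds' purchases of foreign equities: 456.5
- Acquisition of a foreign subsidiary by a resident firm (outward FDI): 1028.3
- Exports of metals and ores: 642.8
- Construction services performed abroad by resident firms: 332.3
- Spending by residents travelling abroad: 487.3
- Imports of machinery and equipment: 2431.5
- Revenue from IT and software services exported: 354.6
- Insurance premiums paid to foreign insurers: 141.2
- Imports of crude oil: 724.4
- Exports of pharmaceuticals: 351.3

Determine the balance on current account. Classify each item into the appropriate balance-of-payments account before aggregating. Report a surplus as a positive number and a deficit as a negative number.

Goods: -2431.5 - 1503.1 + 351.3 - 724.4 + 642.8 = -3664.9
Services: -141.2 - 300.7 + 226.3 - 244.4 + 332.3 - 487.3 + 354.6 = -260.4
Primary income: 57.0
Secondary income: 69.2
Current account = (-3664.9) + (-260.4) + 57.0 + 69.2 = -3799.1
(Excluded from the current account — financial account: foreign purchases of domestic corporate bonds 707.1, domestic pension funds' purchases of foreign equities 456.5, acquisition of a foreign subsidiary by a resident firm (outward FDI) 1028.3.)

-3799.1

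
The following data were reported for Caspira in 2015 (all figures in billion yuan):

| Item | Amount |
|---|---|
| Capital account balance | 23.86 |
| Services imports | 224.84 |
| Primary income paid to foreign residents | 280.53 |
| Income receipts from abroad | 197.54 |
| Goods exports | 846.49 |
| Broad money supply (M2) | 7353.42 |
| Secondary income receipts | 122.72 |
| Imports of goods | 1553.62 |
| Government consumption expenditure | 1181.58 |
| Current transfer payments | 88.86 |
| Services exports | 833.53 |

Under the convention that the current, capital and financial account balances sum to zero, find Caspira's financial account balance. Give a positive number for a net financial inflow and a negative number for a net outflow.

123.71

Goods balance = 846.49 - 1553.62 = -707.13
Services balance = 833.53 - 224.84 = 608.69
Trade balance (goods + services) = -707.13 + 608.69 = -98.44
Net primary income = 197.54 - 280.53 = -82.99
Net secondary income = 122.72 - 88.86 = 33.86
Current account = -98.44 + (-82.99) + 33.86 = -147.57
Financial account = -(-147.57 + 23.86) = 123.71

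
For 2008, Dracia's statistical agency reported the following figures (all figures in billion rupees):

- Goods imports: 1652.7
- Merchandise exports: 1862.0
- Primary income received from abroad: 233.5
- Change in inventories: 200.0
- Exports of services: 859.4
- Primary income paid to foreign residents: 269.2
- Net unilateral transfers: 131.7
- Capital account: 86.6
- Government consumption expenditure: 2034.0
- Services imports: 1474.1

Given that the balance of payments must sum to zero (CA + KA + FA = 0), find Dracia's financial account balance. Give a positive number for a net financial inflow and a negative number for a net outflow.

Goods balance = 1862.0 - 1652.7 = 209.3
Services balance = 859.4 - 1474.1 = -614.7
Trade balance (goods + services) = 209.3 + (-614.7) = -405.4
Net primary income = 233.5 - 269.2 = -35.7
Net secondary income = 131.7
Current account = -405.4 + (-35.7) + 131.7 = -309.4
Financial account = -(-309.4 + 86.6) = 222.8

222.8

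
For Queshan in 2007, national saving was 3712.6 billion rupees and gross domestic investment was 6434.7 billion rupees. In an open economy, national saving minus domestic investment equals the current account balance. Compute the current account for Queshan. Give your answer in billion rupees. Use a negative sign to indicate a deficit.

-2722.1

CA = S - I = 3712.6 - 6434.7 = -2722.1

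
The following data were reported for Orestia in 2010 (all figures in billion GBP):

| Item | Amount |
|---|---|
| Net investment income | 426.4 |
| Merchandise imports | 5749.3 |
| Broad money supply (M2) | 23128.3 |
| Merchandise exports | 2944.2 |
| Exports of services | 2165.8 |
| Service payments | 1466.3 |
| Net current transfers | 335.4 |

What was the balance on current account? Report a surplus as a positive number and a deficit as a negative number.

Goods balance = 2944.2 - 5749.3 = -2805.1
Services balance = 2165.8 - 1466.3 = 699.5
Trade balance (goods + services) = -2805.1 + 699.5 = -2105.6
Net primary income = 426.4
Net secondary income = 335.4
Current account = -2105.6 + 426.4 + 335.4 = -1343.8

-1343.8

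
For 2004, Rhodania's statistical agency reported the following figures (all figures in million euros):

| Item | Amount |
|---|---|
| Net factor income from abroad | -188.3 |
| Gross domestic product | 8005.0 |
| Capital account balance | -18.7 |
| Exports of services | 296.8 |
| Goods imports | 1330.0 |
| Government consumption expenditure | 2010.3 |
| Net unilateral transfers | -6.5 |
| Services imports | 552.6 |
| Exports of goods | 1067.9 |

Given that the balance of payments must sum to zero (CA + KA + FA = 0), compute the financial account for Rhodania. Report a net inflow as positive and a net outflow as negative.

Goods balance = 1067.9 - 1330.0 = -262.1
Services balance = 296.8 - 552.6 = -255.8
Trade balance (goods + services) = -262.1 + (-255.8) = -517.9
Net primary income = -188.3
Net secondary income = -6.5
Current account = -517.9 + (-188.3) + (-6.5) = -712.7
Financial account = -(-712.7 + (-18.7)) = 731.4

731.4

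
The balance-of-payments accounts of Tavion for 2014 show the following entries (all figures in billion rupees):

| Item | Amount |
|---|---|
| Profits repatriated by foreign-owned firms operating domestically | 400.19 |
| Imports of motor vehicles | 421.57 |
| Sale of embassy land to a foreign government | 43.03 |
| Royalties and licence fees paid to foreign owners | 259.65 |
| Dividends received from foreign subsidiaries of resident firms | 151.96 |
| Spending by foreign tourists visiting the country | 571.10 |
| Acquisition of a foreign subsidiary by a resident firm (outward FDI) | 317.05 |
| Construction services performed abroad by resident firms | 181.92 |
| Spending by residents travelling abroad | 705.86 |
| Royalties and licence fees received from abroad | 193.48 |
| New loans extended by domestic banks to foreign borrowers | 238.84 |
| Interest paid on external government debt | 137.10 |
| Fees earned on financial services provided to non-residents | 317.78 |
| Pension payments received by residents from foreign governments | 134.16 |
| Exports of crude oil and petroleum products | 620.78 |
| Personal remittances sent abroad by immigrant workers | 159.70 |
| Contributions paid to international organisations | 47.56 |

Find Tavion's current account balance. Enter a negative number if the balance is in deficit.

Goods: 620.78 - 421.57 = 199.21
Services: 181.92 - 259.65 - 705.86 + 317.78 + 571.10 + 193.48 = 298.77
Primary income: 151.96 - 400.19 - 137.10 = -385.33
Secondary income: 134.16 - 159.70 - 47.56 = -73.10
Current account = 199.21 + 298.77 + (-385.33) + (-73.10) = 39.55
(Excluded from the current account — capital account: sale of embassy land to a foreign government 43.03; financial account: acquisition of a foreign subsidiary by a resident firm (outward FDI) 317.05, new loans extended by domestic banks to foreign borrowers 238.84.)

39.55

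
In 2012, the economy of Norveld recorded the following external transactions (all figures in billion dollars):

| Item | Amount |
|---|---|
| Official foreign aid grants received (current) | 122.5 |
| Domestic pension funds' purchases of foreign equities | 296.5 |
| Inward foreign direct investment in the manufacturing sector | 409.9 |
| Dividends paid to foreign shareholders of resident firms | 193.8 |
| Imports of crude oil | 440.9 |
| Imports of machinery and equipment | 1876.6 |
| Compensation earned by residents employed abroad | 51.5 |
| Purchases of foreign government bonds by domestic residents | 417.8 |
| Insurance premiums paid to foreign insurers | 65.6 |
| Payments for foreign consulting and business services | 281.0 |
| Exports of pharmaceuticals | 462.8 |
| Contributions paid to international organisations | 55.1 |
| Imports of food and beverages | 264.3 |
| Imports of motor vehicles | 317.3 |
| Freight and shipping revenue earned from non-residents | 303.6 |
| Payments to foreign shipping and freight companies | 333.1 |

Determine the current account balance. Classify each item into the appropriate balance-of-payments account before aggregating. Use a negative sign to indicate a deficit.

-2887.3

Goods: 462.8 - 264.3 - 1876.6 - 317.3 - 440.9 = -2436.3
Services: 303.6 - 281.0 - 65.6 - 333.1 = -376.1
Primary income: 51.5 - 193.8 = -142.3
Secondary income: 122.5 - 55.1 = 67.4
Current account = (-2436.3) + (-376.1) + (-142.3) + 67.4 = -2887.3
(Excluded from the current account — financial account: domestic pension funds' purchases of foreign equities 296.5, inward foreign direct investment in the manufacturing sector 409.9, purchases of foreign government bonds by domestic residents 417.8.)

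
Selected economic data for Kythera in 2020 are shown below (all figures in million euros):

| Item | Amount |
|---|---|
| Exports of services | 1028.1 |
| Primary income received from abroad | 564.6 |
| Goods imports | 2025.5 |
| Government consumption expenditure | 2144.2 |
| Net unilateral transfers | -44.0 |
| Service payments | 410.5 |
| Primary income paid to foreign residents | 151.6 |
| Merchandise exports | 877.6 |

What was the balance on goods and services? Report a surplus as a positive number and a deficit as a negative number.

-530.3

Goods balance = 877.6 - 2025.5 = -1147.9
Services balance = 1028.1 - 410.5 = 617.6
Trade balance (goods + services) = -1147.9 + 617.6 = -530.3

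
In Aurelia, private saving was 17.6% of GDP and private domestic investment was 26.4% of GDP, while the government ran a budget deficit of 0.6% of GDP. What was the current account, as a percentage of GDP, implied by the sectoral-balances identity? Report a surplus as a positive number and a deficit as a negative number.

By the sectoral-balances identity, CA = (S_private - I) + (T - G).
Private balance = 17.6 - 26.4 = -8.8
Government balance (T - G) = -0.6
CA = -8.8 + (-0.6) = -9.4

-9.4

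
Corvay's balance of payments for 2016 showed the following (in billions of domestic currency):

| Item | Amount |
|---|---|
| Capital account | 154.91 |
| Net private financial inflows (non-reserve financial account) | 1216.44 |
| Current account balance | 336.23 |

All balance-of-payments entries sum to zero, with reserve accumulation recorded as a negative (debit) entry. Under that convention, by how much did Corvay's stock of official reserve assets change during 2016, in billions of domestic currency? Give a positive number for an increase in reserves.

1707.58

Official reserve transactions balance = -(336.23 + 154.91 + 1216.44) = -1707.58
An accumulation of reserves is recorded as a debit (negative entry), so the change in the stock of reserves is the negative of that balance.
Change in official reserves = -(-1707.58) = 1707.58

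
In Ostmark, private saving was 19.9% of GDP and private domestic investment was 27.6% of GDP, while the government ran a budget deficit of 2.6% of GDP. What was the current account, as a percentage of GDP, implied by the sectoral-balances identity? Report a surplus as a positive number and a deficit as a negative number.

By the sectoral-balances identity, CA = (S_private - I) + (T - G).
Private balance = 19.9 - 27.6 = -7.7
Government balance (T - G) = -2.6
CA = -7.7 + (-2.6) = -10.3

-10.3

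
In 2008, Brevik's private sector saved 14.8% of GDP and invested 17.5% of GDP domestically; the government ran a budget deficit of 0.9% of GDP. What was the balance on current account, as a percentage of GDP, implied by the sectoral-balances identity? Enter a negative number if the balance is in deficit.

-3.6

By the sectoral-balances identity, CA = (S_private - I) + (T - G).
Private balance = 14.8 - 17.5 = -2.7
Government balance (T - G) = -0.9
CA = -2.7 + (-0.9) = -3.6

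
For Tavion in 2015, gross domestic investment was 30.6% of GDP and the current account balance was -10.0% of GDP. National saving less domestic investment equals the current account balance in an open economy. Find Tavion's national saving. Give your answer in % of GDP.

S = I + CA = 30.6 + (-10.0) = 20.6

20.6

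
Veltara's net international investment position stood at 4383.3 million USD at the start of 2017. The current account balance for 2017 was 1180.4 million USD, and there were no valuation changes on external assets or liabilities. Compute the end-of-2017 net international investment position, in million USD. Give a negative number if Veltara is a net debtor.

With no valuation effects, change in NIIP = current account = 1180.4
End-of-year NIIP = 4383.3 + 1180.4 = 5563.7

5563.7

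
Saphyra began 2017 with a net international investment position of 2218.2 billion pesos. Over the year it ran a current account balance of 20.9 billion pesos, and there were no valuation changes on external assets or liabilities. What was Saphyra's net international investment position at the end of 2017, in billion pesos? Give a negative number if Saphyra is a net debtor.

With no valuation effects, change in NIIP = current account = 20.9
End-of-year NIIP = 2218.2 + 20.9 = 2239.1

2239.1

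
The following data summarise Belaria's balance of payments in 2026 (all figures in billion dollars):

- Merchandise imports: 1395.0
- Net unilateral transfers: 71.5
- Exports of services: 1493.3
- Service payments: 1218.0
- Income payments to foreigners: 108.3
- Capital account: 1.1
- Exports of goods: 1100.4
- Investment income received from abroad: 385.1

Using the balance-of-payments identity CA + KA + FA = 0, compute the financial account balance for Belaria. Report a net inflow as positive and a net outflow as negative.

-330.1

Goods balance = 1100.4 - 1395.0 = -294.6
Services balance = 1493.3 - 1218.0 = 275.3
Trade balance (goods + services) = -294.6 + 275.3 = -19.3
Net primary income = 385.1 - 108.3 = 276.8
Net secondary income = 71.5
Current account = -19.3 + 276.8 + 71.5 = 329.0
Financial account = -(329.0 + 1.1) = -330.1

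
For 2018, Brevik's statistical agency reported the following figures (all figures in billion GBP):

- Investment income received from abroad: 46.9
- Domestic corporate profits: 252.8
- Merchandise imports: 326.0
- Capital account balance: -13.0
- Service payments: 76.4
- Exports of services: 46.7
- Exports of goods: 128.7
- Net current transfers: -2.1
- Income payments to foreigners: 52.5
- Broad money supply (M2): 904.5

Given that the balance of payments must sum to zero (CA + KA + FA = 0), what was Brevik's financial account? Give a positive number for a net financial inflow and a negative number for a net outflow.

247.7

Goods balance = 128.7 - 326.0 = -197.3
Services balance = 46.7 - 76.4 = -29.7
Trade balance (goods + services) = -197.3 + (-29.7) = -227.0
Net primary income = 46.9 - 52.5 = -5.6
Net secondary income = -2.1
Current account = -227.0 + (-5.6) + (-2.1) = -234.7
Financial account = -(-234.7 + (-13.0)) = 247.7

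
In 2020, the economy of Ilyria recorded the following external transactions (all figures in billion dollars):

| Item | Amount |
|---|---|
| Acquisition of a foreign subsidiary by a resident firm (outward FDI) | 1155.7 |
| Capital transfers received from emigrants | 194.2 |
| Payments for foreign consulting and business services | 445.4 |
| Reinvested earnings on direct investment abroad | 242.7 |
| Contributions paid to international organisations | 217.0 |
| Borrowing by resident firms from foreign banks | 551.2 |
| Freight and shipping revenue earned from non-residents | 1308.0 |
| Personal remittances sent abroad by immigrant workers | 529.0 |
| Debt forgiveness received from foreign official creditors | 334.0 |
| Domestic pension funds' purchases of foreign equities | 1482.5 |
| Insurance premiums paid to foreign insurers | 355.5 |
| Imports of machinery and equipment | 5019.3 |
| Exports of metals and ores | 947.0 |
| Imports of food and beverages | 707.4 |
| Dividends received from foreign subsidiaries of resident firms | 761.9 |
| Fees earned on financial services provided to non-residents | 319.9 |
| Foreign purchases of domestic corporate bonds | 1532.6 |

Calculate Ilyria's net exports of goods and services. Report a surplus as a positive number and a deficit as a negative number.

-3952.7

Goods: -5019.3 + 947.0 - 707.4 = -4779.7
Services: 319.9 - 355.5 + 1308.0 - 445.4 = 827.0
Trade balance = -4779.7 + 827.0 = -3952.7
(Excluded from the trade balance — financial account: acquisition of a foreign subsidiary by a resident firm (outward FDI) 1155.7, borrowing by resident firms from foreign banks 551.2, domestic pension funds' purchases of foreign equities 1482.5, foreign purchases of domestic corporate bonds 1532.6; capital account: capital transfers received from emigrants 194.2, debt forgiveness received from foreign official creditors 334.0; primary income: reinvested earnings on direct investment abroad 242.7, dividends received from foreign subsidiaries of resident firms 761.9; secondary income: contributions paid to international organisations 217.0, personal remittances sent abroad by immigrant workers 529.0.)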